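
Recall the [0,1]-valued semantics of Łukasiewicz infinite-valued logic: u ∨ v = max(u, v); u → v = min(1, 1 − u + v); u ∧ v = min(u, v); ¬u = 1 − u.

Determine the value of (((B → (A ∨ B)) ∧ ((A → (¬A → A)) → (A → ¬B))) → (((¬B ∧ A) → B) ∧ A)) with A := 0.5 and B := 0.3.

0.50

(A ∨ B) = max(0.5, 0.3) = 0.5
(B → (A ∨ B)): min(1, 1 − 0.3 + 0.5) = 1
¬A: Łukasiewicz ¬ gives 1 − 0.5 = 0.5
(¬A → A): min(1, 1 − 0.5 + 0.5) = 1
(A → (¬A → A)): min(1, 1 − 0.5 + 1) = 1
¬B: Łukasiewicz ¬ gives 1 − 0.3 = 0.7
(A → ¬B): min(1, 1 − 0.5 + 0.7) = 1
((A → (¬A → A)) → (A → ¬B)): min(1, 1 − 1 + 1) = 1
((B → (A ∨ B)) ∧ ((A → (¬A → A)) → (A → ¬B))) = min(1, 1) = 1
¬B: Łukasiewicz ¬ gives 1 − 0.3 = 0.7
(¬B ∧ A) = min(0.7, 0.5) = 0.5
((¬B ∧ A) → B): min(1, 1 − 0.5 + 0.3) = 0.8
(((¬B ∧ A) → B) ∧ A) = min(0.8, 0.5) = 0.5
(((B → (A ∨ B)) ∧ ((A → (¬A → A)) → (A → ¬B))) → (((¬B ∧ A) → B) ∧ A)): min(1, 1 − 1 + 0.5) = 0.5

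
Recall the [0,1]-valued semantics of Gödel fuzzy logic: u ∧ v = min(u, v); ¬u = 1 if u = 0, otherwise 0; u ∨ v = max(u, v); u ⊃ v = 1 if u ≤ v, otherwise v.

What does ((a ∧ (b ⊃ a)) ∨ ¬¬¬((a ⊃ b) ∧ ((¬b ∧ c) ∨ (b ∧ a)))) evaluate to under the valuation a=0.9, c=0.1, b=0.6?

(b ⊃ a): 0.6 ≤ 0.9, so result = 1
(a ∧ (b ⊃ a)) = min(0.9, 1) = 0.9
(a ⊃ b): 0.9 > 0.6, so result = 0.6
¬b: Gödel ¬ of 0.6 = 0 (operand ≠ 0)
(¬b ∧ c) = min(0, 0.1) = 0
(b ∧ a) = min(0.6, 0.9) = 0.6
((¬b ∧ c) ∨ (b ∧ a)) = max(0, 0.6) = 0.6
((a ⊃ b) ∧ ((¬b ∧ c) ∨ (b ∧ a))) = min(0.6, 0.6) = 0.6
¬((a ⊃ b) ∧ ((¬b ∧ c) ∨ (b ∧ a))): Gödel ¬ of 0.6 = 0 (operand ≠ 0)
¬¬((a ⊃ b) ∧ ((¬b ∧ c) ∨ (b ∧ a))): Gödel ¬ of 0 = 1 (operand is 0)
¬¬¬((a ⊃ b) ∧ ((¬b ∧ c) ∨ (b ∧ a))): Gödel ¬ of 1 = 0 (operand ≠ 0)
((a ∧ (b ⊃ a)) ∨ ¬¬¬((a ⊃ b) ∧ ((¬b ∧ c) ∨ (b ∧ a)))) = max(0.9, 0) = 0.9

0.90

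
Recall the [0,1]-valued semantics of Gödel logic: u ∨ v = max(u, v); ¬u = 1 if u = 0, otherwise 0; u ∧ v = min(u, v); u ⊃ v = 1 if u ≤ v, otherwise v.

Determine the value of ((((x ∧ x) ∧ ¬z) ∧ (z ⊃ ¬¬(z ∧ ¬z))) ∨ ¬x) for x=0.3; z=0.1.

(x ∧ x) = min(0.3, 0.3) = 0.3
¬z: Gödel ¬ of 0.1 = 0 (operand ≠ 0)
((x ∧ x) ∧ ¬z) = min(0.3, 0) = 0
¬z: Gödel ¬ of 0.1 = 0 (operand ≠ 0)
(z ∧ ¬z) = min(0.1, 0) = 0
¬(z ∧ ¬z): Gödel ¬ of 0 = 1 (operand is 0)
¬¬(z ∧ ¬z): Gödel ¬ of 1 = 0 (operand ≠ 0)
(z ⊃ ¬¬(z ∧ ¬z)): 0.1 > 0, so result = 0
(((x ∧ x) ∧ ¬z) ∧ (z ⊃ ¬¬(z ∧ ¬z))) = min(0, 0) = 0
¬x: Gödel ¬ of 0.3 = 0 (operand ≠ 0)
((((x ∧ x) ∧ ¬z) ∧ (z ⊃ ¬¬(z ∧ ¬z))) ∨ ¬x) = max(0, 0) = 0

0.00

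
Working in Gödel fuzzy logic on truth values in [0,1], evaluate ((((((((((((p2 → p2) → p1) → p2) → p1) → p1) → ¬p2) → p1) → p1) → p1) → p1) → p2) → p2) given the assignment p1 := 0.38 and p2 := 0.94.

(p2 → p2): 0.94 ≤ 0.94, so result = 1
((p2 → p2) → p1): 1 > 0.38, so result = 0.38
(((p2 → p2) → p1) → p2): 0.38 ≤ 0.94, so result = 1
((((p2 → p2) → p1) → p2) → p1): 1 > 0.38, so result = 0.38
(((((p2 → p2) → p1) → p2) → p1) → p1): 0.38 ≤ 0.38, so result = 1
¬p2: Gödel ¬ of 0.94 = 0 (operand ≠ 0)
((((((p2 → p2) → p1) → p2) → p1) → p1) → ¬p2): 1 > 0, so result = 0
(((((((p2 → p2) → p1) → p2) → p1) → p1) → ¬p2) → p1): 0 ≤ 0.38, so result = 1
((((((((p2 → p2) → p1) → p2) → p1) → p1) → ¬p2) → p1) → p1): 1 > 0.38, so result = 0.38
(((((((((p2 → p2) → p1) → p2) → p1) → p1) → ¬p2) → p1) → p1) → p1): 0.38 ≤ 0.38, so result = 1
((((((((((p2 → p2) → p1) → p2) → p1) → p1) → ¬p2) → p1) → p1) → p1) → p1): 1 > 0.38, so result = 0.38
(((((((((((p2 → p2) → p1) → p2) → p1) → p1) → ¬p2) → p1) → p1) → p1) → p1) → p2): 0.38 ≤ 0.94, so result = 1
((((((((((((p2 → p2) → p1) → p2) → p1) → p1) → ¬p2) → p1) → p1) → p1) → p1) → p2) → p2): 1 > 0.94, so result = 0.94

0.94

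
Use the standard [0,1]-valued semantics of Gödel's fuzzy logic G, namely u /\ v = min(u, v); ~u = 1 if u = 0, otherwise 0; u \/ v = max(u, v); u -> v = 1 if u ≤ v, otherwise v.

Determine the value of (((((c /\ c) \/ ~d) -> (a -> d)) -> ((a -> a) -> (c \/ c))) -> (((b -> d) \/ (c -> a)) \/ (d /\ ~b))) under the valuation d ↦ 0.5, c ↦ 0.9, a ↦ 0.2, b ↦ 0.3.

1.00

(c /\ c) = min(0.9, 0.9) = 0.9
~d: Gödel ¬ of 0.5 = 0 (operand ≠ 0)
((c /\ c) \/ ~d) = max(0.9, 0) = 0.9
(a -> d): 0.2 ≤ 0.5, so result = 1
(((c /\ c) \/ ~d) -> (a -> d)): 0.9 ≤ 1, so result = 1
(a -> a): 0.2 ≤ 0.2, so result = 1
(c \/ c) = max(0.9, 0.9) = 0.9
((a -> a) -> (c \/ c)): 1 > 0.9, so result = 0.9
((((c /\ c) \/ ~d) -> (a -> d)) -> ((a -> a) -> (c \/ c))): 1 > 0.9, so result = 0.9
(b -> d): 0.3 ≤ 0.5, so result = 1
(c -> a): 0.9 > 0.2, so result = 0.2
((b -> d) \/ (c -> a)) = max(1, 0.2) = 1
~b: Gödel ¬ of 0.3 = 0 (operand ≠ 0)
(d /\ ~b) = min(0.5, 0) = 0
(((b -> d) \/ (c -> a)) \/ (d /\ ~b)) = max(1, 0) = 1
(((((c /\ c) \/ ~d) -> (a -> d)) -> ((a -> a) -> (c \/ c))) -> (((b -> d) \/ (c -> a)) \/ (d /\ ~b))): 0.9 ≤ 1, so result = 1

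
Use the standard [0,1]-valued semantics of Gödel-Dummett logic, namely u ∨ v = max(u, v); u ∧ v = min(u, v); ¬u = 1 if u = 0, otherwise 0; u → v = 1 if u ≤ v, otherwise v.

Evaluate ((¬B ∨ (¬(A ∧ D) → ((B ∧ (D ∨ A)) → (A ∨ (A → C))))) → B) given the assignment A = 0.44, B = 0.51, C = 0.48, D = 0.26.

0.51

¬B: Gödel ¬ of 0.51 = 0 (operand ≠ 0)
(A ∧ D) = min(0.44, 0.26) = 0.26
¬(A ∧ D): Gödel ¬ of 0.26 = 0 (operand ≠ 0)
(D ∨ A) = max(0.26, 0.44) = 0.44
(B ∧ (D ∨ A)) = min(0.51, 0.44) = 0.44
(A → C): 0.44 ≤ 0.48, so result = 1
(A ∨ (A → C)) = max(0.44, 1) = 1
((B ∧ (D ∨ A)) → (A ∨ (A → C))): 0.44 ≤ 1, so result = 1
(¬(A ∧ D) → ((B ∧ (D ∨ A)) → (A ∨ (A → C)))): 0 ≤ 1, so result = 1
(¬B ∨ (¬(A ∧ D) → ((B ∧ (D ∨ A)) → (A ∨ (A → C))))) = max(0, 1) = 1
((¬B ∨ (¬(A ∧ D) → ((B ∧ (D ∨ A)) → (A ∨ (A → C))))) → B): 1 > 0.51, so result = 0.51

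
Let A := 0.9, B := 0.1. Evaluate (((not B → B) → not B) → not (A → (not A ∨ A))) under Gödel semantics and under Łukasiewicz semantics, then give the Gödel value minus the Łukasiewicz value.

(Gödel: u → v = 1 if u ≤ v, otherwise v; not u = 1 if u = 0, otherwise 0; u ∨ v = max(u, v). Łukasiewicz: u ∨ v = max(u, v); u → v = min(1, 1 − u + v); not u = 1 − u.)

Gödel evaluation:
  not B: Gödel ¬ of 0.1 = 0 (operand ≠ 0)
  (not B → B): 0 ≤ 0.1, so result = 1
  not B: Gödel ¬ of 0.1 = 0 (operand ≠ 0)
  ((not B → B) → not B): 1 > 0, so result = 0
  not A: Gödel ¬ of 0.9 = 0 (operand ≠ 0)
  (not A ∨ A) = max(0, 0.9) = 0.9
  (A → (not A ∨ A)): 0.9 ≤ 0.9, so result = 1
  not (A → (not A ∨ A)): Gödel ¬ of 1 = 0 (operand ≠ 0)
  (((not B → B) → not B) → not (A → (not A ∨ A))): 0 ≤ 0, so result = 1
  Gödel value = 1
Łukasiewicz evaluation:
  not B: Łukasiewicz ¬ gives 1 − 0.1 = 0.9
  (not B → B): min(1, 1 − 0.9 + 0.1) = 0.2
  not B: Łukasiewicz ¬ gives 1 − 0.1 = 0.9
  ((not B → B) → not B): min(1, 1 − 0.2 + 0.9) = 1
  not A: Łukasiewicz ¬ gives 1 − 0.9 = 0.1
  (not A ∨ A) = max(0.1, 0.9) = 0.9
  (A → (not A ∨ A)): min(1, 1 − 0.9 + 0.9) = 1
  not (A → (not A ∨ A)): Łukasiewicz ¬ gives 1 − 1 = 0
  (((not B → B) → not B) → not (A → (not A ∨ A))): min(1, 1 − 1 + 0) = 0
  Łukasiewicz value = 0
Difference: 1 − 0 = 1.00

1.00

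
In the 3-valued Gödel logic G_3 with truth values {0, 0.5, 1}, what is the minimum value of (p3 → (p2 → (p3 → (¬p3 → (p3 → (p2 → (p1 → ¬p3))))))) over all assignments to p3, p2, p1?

1.00

Every assignment gives 1. For instance at p3 = 0, p2 = 0, p1 = 0:
  ¬p3: Gödel ¬ of 0 = 1 (operand is 0)
  ¬p3: Gödel ¬ of 0 = 1 (operand is 0)
  (p1 → ¬p3): 0 ≤ 1, so result = 1
  (p2 → (p1 → ¬p3)): 0 ≤ 1, so result = 1
  (p3 → (p2 → (p1 → ¬p3))): 0 ≤ 1, so result = 1
  (¬p3 → (p3 → (p2 → (p1 → ¬p3)))): 1 ≤ 1, so result = 1
  (p3 → (¬p3 → (p3 → (p2 → (p1 → ¬p3))))): 0 ≤ 1, so result = 1
  (p2 → (p3 → (¬p3 → (p3 → (p2 → (p1 → ¬p3)))))): 0 ≤ 1, so result = 1
  (p3 → (p2 → (p3 → (¬p3 → (p3 → (p2 → (p1 → ¬p3))))))): 0 ≤ 1, so result = 1
All 27 assignments give value 1 — the formula is a G_3-tautology.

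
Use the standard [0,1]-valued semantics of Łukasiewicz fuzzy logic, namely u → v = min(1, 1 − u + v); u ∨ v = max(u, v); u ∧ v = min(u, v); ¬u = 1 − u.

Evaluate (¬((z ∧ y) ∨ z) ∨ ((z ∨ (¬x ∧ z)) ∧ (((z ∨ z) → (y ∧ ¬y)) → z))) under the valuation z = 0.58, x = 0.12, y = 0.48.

(z ∧ y) = min(0.58, 0.48) = 0.48
((z ∧ y) ∨ z) = max(0.48, 0.58) = 0.58
¬((z ∧ y) ∨ z): Łukasiewicz ¬ gives 1 − 0.58 = 0.42
¬x: Łukasiewicz ¬ gives 1 − 0.12 = 0.88
(¬x ∧ z) = min(0.88, 0.58) = 0.58
(z ∨ (¬x ∧ z)) = max(0.58, 0.58) = 0.58
(z ∨ z) = max(0.58, 0.58) = 0.58
¬y: Łukasiewicz ¬ gives 1 − 0.48 = 0.52
(y ∧ ¬y) = min(0.48, 0.52) = 0.48
((z ∨ z) → (y ∧ ¬y)): min(1, 1 − 0.58 + 0.48) = 0.9
(((z ∨ z) → (y ∧ ¬y)) → z): min(1, 1 − 0.9 + 0.58) = 0.68
((z ∨ (¬x ∧ z)) ∧ (((z ∨ z) → (y ∧ ¬y)) → z)) = min(0.58, 0.68) = 0.58
(¬((z ∧ y) ∨ z) ∨ ((z ∨ (¬x ∧ z)) ∧ (((z ∨ z) → (y ∧ ¬y)) → z))) = max(0.42, 0.58) = 0.58

0.58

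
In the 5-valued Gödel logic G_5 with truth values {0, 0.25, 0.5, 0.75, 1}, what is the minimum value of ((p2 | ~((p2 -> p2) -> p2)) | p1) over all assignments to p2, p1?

The minimum is attained at p2 = 0.25, p1 = 0:
  (p2 -> p2): 0.25 ≤ 0.25, so result = 1
  ((p2 -> p2) -> p2): 1 > 0.25, so result = 0.25
  ~((p2 -> p2) -> p2): Gödel ¬ of 0.25 = 0 (operand ≠ 0)
  (p2 | ~((p2 -> p2) -> p2)) = max(0.25, 0) = 0.25
  ((p2 | ~((p2 -> p2) -> p2)) | p1) = max(0.25, 0) = 0.25
Checking all 25 assignments confirms none give a value below 0.25.

0.25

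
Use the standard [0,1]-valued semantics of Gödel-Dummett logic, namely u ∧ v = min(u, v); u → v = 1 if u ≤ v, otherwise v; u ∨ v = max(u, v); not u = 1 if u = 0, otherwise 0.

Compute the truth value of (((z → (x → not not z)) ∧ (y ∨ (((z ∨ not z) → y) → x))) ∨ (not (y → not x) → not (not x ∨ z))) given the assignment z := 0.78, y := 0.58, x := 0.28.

0.58

not z: Gödel ¬ of 0.78 = 0 (operand ≠ 0)
not not z: Gödel ¬ of 0 = 1 (operand is 0)
(x → not not z): 0.28 ≤ 1, so result = 1
(z → (x → not not z)): 0.78 ≤ 1, so result = 1
not z: Gödel ¬ of 0.78 = 0 (operand ≠ 0)
(z ∨ not z) = max(0.78, 0) = 0.78
((z ∨ not z) → y): 0.78 > 0.58, so result = 0.58
(((z ∨ not z) → y) → x): 0.58 > 0.28, so result = 0.28
(y ∨ (((z ∨ not z) → y) → x)) = max(0.58, 0.28) = 0.58
((z → (x → not not z)) ∧ (y ∨ (((z ∨ not z) → y) → x))) = min(1, 0.58) = 0.58
not x: Gödel ¬ of 0.28 = 0 (operand ≠ 0)
(y → not x): 0.58 > 0, so result = 0
not (y → not x): Gödel ¬ of 0 = 1 (operand is 0)
not x: Gödel ¬ of 0.28 = 0 (operand ≠ 0)
(not x ∨ z) = max(0, 0.78) = 0.78
not (not x ∨ z): Gödel ¬ of 0.78 = 0 (operand ≠ 0)
(not (y → not x) → not (not x ∨ z)): 1 > 0, so result = 0
(((z → (x → not not z)) ∧ (y ∨ (((z ∨ not z) → y) → x))) ∨ (not (y → not x) → not (not x ∨ z))) = max(0.58, 0) = 0.58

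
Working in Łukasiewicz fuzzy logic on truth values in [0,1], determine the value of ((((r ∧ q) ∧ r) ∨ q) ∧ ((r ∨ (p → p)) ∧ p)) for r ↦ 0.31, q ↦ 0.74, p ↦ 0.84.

0.74

(r ∧ q) = min(0.31, 0.74) = 0.31
((r ∧ q) ∧ r) = min(0.31, 0.31) = 0.31
(((r ∧ q) ∧ r) ∨ q) = max(0.31, 0.74) = 0.74
(p → p): min(1, 1 − 0.84 + 0.84) = 1
(r ∨ (p → p)) = max(0.31, 1) = 1
((r ∨ (p → p)) ∧ p) = min(1, 0.84) = 0.84
((((r ∧ q) ∧ r) ∨ q) ∧ ((r ∨ (p → p)) ∧ p)) = min(0.74, 0.84) = 0.74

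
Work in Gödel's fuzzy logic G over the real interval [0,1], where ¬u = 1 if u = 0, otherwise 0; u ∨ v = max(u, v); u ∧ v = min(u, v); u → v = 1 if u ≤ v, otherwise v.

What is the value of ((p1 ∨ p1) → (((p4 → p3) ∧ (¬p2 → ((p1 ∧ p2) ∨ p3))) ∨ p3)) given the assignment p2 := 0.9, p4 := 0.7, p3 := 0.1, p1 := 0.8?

0.10

(p1 ∨ p1) = max(0.8, 0.8) = 0.8
(p4 → p3): 0.7 > 0.1, so result = 0.1
¬p2: Gödel ¬ of 0.9 = 0 (operand ≠ 0)
(p1 ∧ p2) = min(0.8, 0.9) = 0.8
((p1 ∧ p2) ∨ p3) = max(0.8, 0.1) = 0.8
(¬p2 → ((p1 ∧ p2) ∨ p3)): 0 ≤ 0.8, so result = 1
((p4 → p3) ∧ (¬p2 → ((p1 ∧ p2) ∨ p3))) = min(0.1, 1) = 0.1
(((p4 → p3) ∧ (¬p2 → ((p1 ∧ p2) ∨ p3))) ∨ p3) = max(0.1, 0.1) = 0.1
((p1 ∨ p1) → (((p4 → p3) ∧ (¬p2 → ((p1 ∧ p2) ∨ p3))) ∨ p3)): 0.8 > 0.1, so result = 0.1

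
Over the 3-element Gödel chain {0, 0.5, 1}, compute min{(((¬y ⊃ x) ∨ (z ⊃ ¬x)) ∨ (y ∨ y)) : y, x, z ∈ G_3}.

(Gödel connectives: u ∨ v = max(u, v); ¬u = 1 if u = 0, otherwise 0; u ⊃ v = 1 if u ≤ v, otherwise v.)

0.50

The minimum is attained at y = 0, x = 0.5, z = 0.5:
  ¬y: Gödel ¬ of 0 = 1 (operand is 0)
  (¬y ⊃ x): 1 > 0.5, so result = 0.5
  ¬x: Gödel ¬ of 0.5 = 0 (operand ≠ 0)
  (z ⊃ ¬x): 0.5 > 0, so result = 0
  ((¬y ⊃ x) ∨ (z ⊃ ¬x)) = max(0.5, 0) = 0.5
  (y ∨ y) = max(0, 0) = 0
  (((¬y ⊃ x) ∨ (z ⊃ ¬x)) ∨ (y ∨ y)) = max(0.5, 0) = 0.5
Checking all 27 assignments confirms none give a value below 0.50.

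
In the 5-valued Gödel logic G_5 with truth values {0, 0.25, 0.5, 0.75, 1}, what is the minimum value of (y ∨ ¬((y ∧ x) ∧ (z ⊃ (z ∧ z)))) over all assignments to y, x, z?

The minimum is attained at y = 0.25, x = 0.25, z = 0:
  (y ∧ x) = min(0.25, 0.25) = 0.25
  (z ∧ z) = min(0, 0) = 0
  (z ⊃ (z ∧ z)): 0 ≤ 0, so result = 1
  ((y ∧ x) ∧ (z ⊃ (z ∧ z))) = min(0.25, 1) = 0.25
  ¬((y ∧ x) ∧ (z ⊃ (z ∧ z))): Gödel ¬ of 0.25 = 0 (operand ≠ 0)
  (y ∨ ¬((y ∧ x) ∧ (z ⊃ (z ∧ z)))) = max(0.25, 0) = 0.25
Checking all 125 assignments confirms none give a value below 0.25.

0.25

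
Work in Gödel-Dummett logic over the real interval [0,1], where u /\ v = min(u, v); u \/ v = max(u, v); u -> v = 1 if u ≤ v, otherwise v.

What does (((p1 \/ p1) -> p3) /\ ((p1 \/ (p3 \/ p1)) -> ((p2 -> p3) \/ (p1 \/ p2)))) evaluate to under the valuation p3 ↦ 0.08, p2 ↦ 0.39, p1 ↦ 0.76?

0.08

(p1 \/ p1) = max(0.76, 0.76) = 0.76
((p1 \/ p1) -> p3): 0.76 > 0.08, so result = 0.08
(p3 \/ p1) = max(0.08, 0.76) = 0.76
(p1 \/ (p3 \/ p1)) = max(0.76, 0.76) = 0.76
(p2 -> p3): 0.39 > 0.08, so result = 0.08
(p1 \/ p2) = max(0.76, 0.39) = 0.76
((p2 -> p3) \/ (p1 \/ p2)) = max(0.08, 0.76) = 0.76
((p1 \/ (p3 \/ p1)) -> ((p2 -> p3) \/ (p1 \/ p2))): 0.76 ≤ 0.76, so result = 1
(((p1 \/ p1) -> p3) /\ ((p1 \/ (p3 \/ p1)) -> ((p2 -> p3) \/ (p1 \/ p2)))) = min(0.08, 1) = 0.08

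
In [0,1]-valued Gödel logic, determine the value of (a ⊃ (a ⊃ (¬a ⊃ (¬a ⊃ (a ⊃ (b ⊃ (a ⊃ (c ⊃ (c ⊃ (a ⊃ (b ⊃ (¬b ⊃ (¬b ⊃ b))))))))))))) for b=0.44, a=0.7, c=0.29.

¬a: Gödel ¬ of 0.7 = 0 (operand ≠ 0)
¬a: Gödel ¬ of 0.7 = 0 (operand ≠ 0)
¬b: Gödel ¬ of 0.44 = 0 (operand ≠ 0)
¬b: Gödel ¬ of 0.44 = 0 (operand ≠ 0)
(¬b ⊃ b): 0 ≤ 0.44, so result = 1
(¬b ⊃ (¬b ⊃ b)): 0 ≤ 1, so result = 1
(b ⊃ (¬b ⊃ (¬b ⊃ b))): 0.44 ≤ 1, so result = 1
(a ⊃ (b ⊃ (¬b ⊃ (¬b ⊃ b)))): 0.7 ≤ 1, so result = 1
(c ⊃ (a ⊃ (b ⊃ (¬b ⊃ (¬b ⊃ b))))): 0.29 ≤ 1, so result = 1
(c ⊃ (c ⊃ (a ⊃ (b ⊃ (¬b ⊃ (¬b ⊃ b)))))): 0.29 ≤ 1, so result = 1
(a ⊃ (c ⊃ (c ⊃ (a ⊃ (b ⊃ (¬b ⊃ (¬b ⊃ b))))))): 0.7 ≤ 1, so result = 1
(b ⊃ (a ⊃ (c ⊃ (c ⊃ (a ⊃ (b ⊃ (¬b ⊃ (¬b ⊃ b)))))))): 0.44 ≤ 1, so result = 1
(a ⊃ (b ⊃ (a ⊃ (c ⊃ (c ⊃ (a ⊃ (b ⊃ (¬b ⊃ (¬b ⊃ b))))))))): 0.7 ≤ 1, so result = 1
(¬a ⊃ (a ⊃ (b ⊃ (a ⊃ (c ⊃ (c ⊃ (a ⊃ (b ⊃ (¬b ⊃ (¬b ⊃ b)))))))))): 0 ≤ 1, so result = 1
(¬a ⊃ (¬a ⊃ (a ⊃ (b ⊃ (a ⊃ (c ⊃ (c ⊃ (a ⊃ (b ⊃ (¬b ⊃ (¬b ⊃ b))))))))))): 0 ≤ 1, so result = 1
(a ⊃ (¬a ⊃ (¬a ⊃ (a ⊃ (b ⊃ (a ⊃ (c ⊃ (c ⊃ (a ⊃ (b ⊃ (¬b ⊃ (¬b ⊃ b)))))))))))): 0.7 ≤ 1, so result = 1
(a ⊃ (a ⊃ (¬a ⊃ (¬a ⊃ (a ⊃ (b ⊃ (a ⊃ (c ⊃ (c ⊃ (a ⊃ (b ⊃ (¬b ⊃ (¬b ⊃ b))))))))))))): 0.7 ≤ 1, so result = 1

1.00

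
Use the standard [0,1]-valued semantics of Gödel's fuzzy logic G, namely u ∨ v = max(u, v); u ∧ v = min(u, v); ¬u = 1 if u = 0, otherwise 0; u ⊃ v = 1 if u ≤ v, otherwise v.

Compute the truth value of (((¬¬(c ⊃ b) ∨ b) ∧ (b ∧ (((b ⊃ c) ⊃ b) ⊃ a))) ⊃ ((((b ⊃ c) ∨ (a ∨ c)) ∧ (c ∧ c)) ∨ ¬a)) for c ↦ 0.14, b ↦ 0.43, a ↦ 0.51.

(c ⊃ b): 0.14 ≤ 0.43, so result = 1
¬(c ⊃ b): Gödel ¬ of 1 = 0 (operand ≠ 0)
¬¬(c ⊃ b): Gödel ¬ of 0 = 1 (operand is 0)
(¬¬(c ⊃ b) ∨ b) = max(1, 0.43) = 1
(b ⊃ c): 0.43 > 0.14, so result = 0.14
((b ⊃ c) ⊃ b): 0.14 ≤ 0.43, so result = 1
(((b ⊃ c) ⊃ b) ⊃ a): 1 > 0.51, so result = 0.51
(b ∧ (((b ⊃ c) ⊃ b) ⊃ a)) = min(0.43, 0.51) = 0.43
((¬¬(c ⊃ b) ∨ b) ∧ (b ∧ (((b ⊃ c) ⊃ b) ⊃ a))) = min(1, 0.43) = 0.43
(b ⊃ c): 0.43 > 0.14, so result = 0.14
(a ∨ c) = max(0.51, 0.14) = 0.51
((b ⊃ c) ∨ (a ∨ c)) = max(0.14, 0.51) = 0.51
(c ∧ c) = min(0.14, 0.14) = 0.14
(((b ⊃ c) ∨ (a ∨ c)) ∧ (c ∧ c)) = min(0.51, 0.14) = 0.14
¬a: Gödel ¬ of 0.51 = 0 (operand ≠ 0)
((((b ⊃ c) ∨ (a ∨ c)) ∧ (c ∧ c)) ∨ ¬a) = max(0.14, 0) = 0.14
(((¬¬(c ⊃ b) ∨ b) ∧ (b ∧ (((b ⊃ c) ⊃ b) ⊃ a))) ⊃ ((((b ⊃ c) ∨ (a ∨ c)) ∧ (c ∧ c)) ∨ ¬a)): 0.43 > 0.14, so result = 0.14

0.14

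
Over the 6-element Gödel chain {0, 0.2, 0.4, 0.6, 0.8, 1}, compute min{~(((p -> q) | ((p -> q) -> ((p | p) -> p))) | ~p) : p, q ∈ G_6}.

The minimum is attained at p = 0, q = 0:
  (p -> q): 0 ≤ 0, so result = 1
  (p -> q): 0 ≤ 0, so result = 1
  (p | p) = max(0, 0) = 0
  ((p | p) -> p): 0 ≤ 0, so result = 1
  ((p -> q) -> ((p | p) -> p)): 1 ≤ 1, so result = 1
  ((p -> q) | ((p -> q) -> ((p | p) -> p))) = max(1, 1) = 1
  ~p: Gödel ¬ of 0 = 1 (operand is 0)
  (((p -> q) | ((p -> q) -> ((p | p) -> p))) | ~p) = max(1, 1) = 1
  ~(((p -> q) | ((p -> q) -> ((p | p) -> p))) | ~p): Gödel ¬ of 1 = 0 (operand ≠ 0)
Checking all 36 assignments confirms none give a value below 0.00.

0.00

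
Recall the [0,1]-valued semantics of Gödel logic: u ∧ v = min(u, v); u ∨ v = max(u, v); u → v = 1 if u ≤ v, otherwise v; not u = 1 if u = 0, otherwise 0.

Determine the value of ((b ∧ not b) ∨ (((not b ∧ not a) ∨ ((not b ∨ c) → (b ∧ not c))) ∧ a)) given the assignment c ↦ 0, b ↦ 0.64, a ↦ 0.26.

not b: Gödel ¬ of 0.64 = 0 (operand ≠ 0)
(b ∧ not b) = min(0.64, 0) = 0
not b: Gödel ¬ of 0.64 = 0 (operand ≠ 0)
not a: Gödel ¬ of 0.26 = 0 (operand ≠ 0)
(not b ∧ not a) = min(0, 0) = 0
not b: Gödel ¬ of 0.64 = 0 (operand ≠ 0)
(not b ∨ c) = max(0, 0) = 0
not c: Gödel ¬ of 0 = 1 (operand is 0)
(b ∧ not c) = min(0.64, 1) = 0.64
((not b ∨ c) → (b ∧ not c)): 0 ≤ 0.64, so result = 1
((not b ∧ not a) ∨ ((not b ∨ c) → (b ∧ not c))) = max(0, 1) = 1
(((not b ∧ not a) ∨ ((not b ∨ c) → (b ∧ not c))) ∧ a) = min(1, 0.26) = 0.26
((b ∧ not b) ∨ (((not b ∧ not a) ∨ ((not b ∨ c) → (b ∧ not c))) ∧ a)) = max(0, 0.26) = 0.26

0.26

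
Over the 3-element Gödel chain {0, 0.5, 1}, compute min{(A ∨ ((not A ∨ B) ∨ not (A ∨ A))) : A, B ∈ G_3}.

0.50

The minimum is attained at A = 0.5, B = 0:
  not A: Gödel ¬ of 0.5 = 0 (operand ≠ 0)
  (not A ∨ B) = max(0, 0) = 0
  (A ∨ A) = max(0.5, 0.5) = 0.5
  not (A ∨ A): Gödel ¬ of 0.5 = 0 (operand ≠ 0)
  ((not A ∨ B) ∨ not (A ∨ A)) = max(0, 0) = 0
  (A ∨ ((not A ∨ B) ∨ not (A ∨ A))) = max(0.5, 0) = 0.5
Checking all 9 assignments confirms none give a value below 0.50.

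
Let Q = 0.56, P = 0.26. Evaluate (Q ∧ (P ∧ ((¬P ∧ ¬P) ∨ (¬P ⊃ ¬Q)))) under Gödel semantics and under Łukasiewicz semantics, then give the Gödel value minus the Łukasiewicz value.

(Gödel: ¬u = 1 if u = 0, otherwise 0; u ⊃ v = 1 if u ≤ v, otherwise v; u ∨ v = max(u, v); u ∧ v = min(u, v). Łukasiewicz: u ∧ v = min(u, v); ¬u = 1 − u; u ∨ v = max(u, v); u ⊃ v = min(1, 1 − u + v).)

0.00

Gödel evaluation:
  ¬P: Gödel ¬ of 0.26 = 0 (operand ≠ 0)
  ¬P: Gödel ¬ of 0.26 = 0 (operand ≠ 0)
  (¬P ∧ ¬P) = min(0, 0) = 0
  ¬P: Gödel ¬ of 0.26 = 0 (operand ≠ 0)
  ¬Q: Gödel ¬ of 0.56 = 0 (operand ≠ 0)
  (¬P ⊃ ¬Q): 0 ≤ 0, so result = 1
  ((¬P ∧ ¬P) ∨ (¬P ⊃ ¬Q)) = max(0, 1) = 1
  (P ∧ ((¬P ∧ ¬P) ∨ (¬P ⊃ ¬Q))) = min(0.26, 1) = 0.26
  (Q ∧ (P ∧ ((¬P ∧ ¬P) ∨ (¬P ⊃ ¬Q)))) = min(0.56, 0.26) = 0.26
  Gödel value = 0.26
Łukasiewicz evaluation:
  ¬P: Łukasiewicz ¬ gives 1 − 0.26 = 0.74
  ¬P: Łukasiewicz ¬ gives 1 − 0.26 = 0.74
  (¬P ∧ ¬P) = min(0.74, 0.74) = 0.74
  ¬P: Łukasiewicz ¬ gives 1 − 0.26 = 0.74
  ¬Q: Łukasiewicz ¬ gives 1 − 0.56 = 0.44
  (¬P ⊃ ¬Q): min(1, 1 − 0.74 + 0.44) = 0.7
  ((¬P ∧ ¬P) ∨ (¬P ⊃ ¬Q)) = max(0.74, 0.7) = 0.74
  (P ∧ ((¬P ∧ ¬P) ∨ (¬P ⊃ ¬Q))) = min(0.26, 0.74) = 0.26
  (Q ∧ (P ∧ ((¬P ∧ ¬P) ∨ (¬P ⊃ ¬Q)))) = min(0.56, 0.26) = 0.26
  Łukasiewicz value = 0.26
Difference: 0.26 − 0.26 = 0.00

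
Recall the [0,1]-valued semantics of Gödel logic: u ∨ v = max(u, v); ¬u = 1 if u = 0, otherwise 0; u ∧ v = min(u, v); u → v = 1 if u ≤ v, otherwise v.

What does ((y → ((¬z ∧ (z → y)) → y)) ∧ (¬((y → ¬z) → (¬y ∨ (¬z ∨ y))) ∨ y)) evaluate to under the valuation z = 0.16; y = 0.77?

0.77

¬z: Gödel ¬ of 0.16 = 0 (operand ≠ 0)
(z → y): 0.16 ≤ 0.77, so result = 1
(¬z ∧ (z → y)) = min(0, 1) = 0
((¬z ∧ (z → y)) → y): 0 ≤ 0.77, so result = 1
(y → ((¬z ∧ (z → y)) → y)): 0.77 ≤ 1, so result = 1
¬z: Gödel ¬ of 0.16 = 0 (operand ≠ 0)
(y → ¬z): 0.77 > 0, so result = 0
¬y: Gödel ¬ of 0.77 = 0 (operand ≠ 0)
¬z: Gödel ¬ of 0.16 = 0 (operand ≠ 0)
(¬z ∨ y) = max(0, 0.77) = 0.77
(¬y ∨ (¬z ∨ y)) = max(0, 0.77) = 0.77
((y → ¬z) → (¬y ∨ (¬z ∨ y))): 0 ≤ 0.77, so result = 1
¬((y → ¬z) → (¬y ∨ (¬z ∨ y))): Gödel ¬ of 1 = 0 (operand ≠ 0)
(¬((y → ¬z) → (¬y ∨ (¬z ∨ y))) ∨ y) = max(0, 0.77) = 0.77
((y → ((¬z ∧ (z → y)) → y)) ∧ (¬((y → ¬z) → (¬y ∨ (¬z ∨ y))) ∨ y)) = min(1, 0.77) = 0.77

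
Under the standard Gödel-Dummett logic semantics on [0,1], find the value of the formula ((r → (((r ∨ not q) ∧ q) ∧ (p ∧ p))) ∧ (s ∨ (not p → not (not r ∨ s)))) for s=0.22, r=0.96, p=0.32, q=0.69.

0.32

not q: Gödel ¬ of 0.69 = 0 (operand ≠ 0)
(r ∨ not q) = max(0.96, 0) = 0.96
((r ∨ not q) ∧ q) = min(0.96, 0.69) = 0.69
(p ∧ p) = min(0.32, 0.32) = 0.32
(((r ∨ not q) ∧ q) ∧ (p ∧ p)) = min(0.69, 0.32) = 0.32
(r → (((r ∨ not q) ∧ q) ∧ (p ∧ p))): 0.96 > 0.32, so result = 0.32
not p: Gödel ¬ of 0.32 = 0 (operand ≠ 0)
not r: Gödel ¬ of 0.96 = 0 (operand ≠ 0)
(not r ∨ s) = max(0, 0.22) = 0.22
not (not r ∨ s): Gödel ¬ of 0.22 = 0 (operand ≠ 0)
(not p → not (not r ∨ s)): 0 ≤ 0, so result = 1
(s ∨ (not p → not (not r ∨ s))) = max(0.22, 1) = 1
((r → (((r ∨ not q) ∧ q) ∧ (p ∧ p))) ∧ (s ∨ (not p → not (not r ∨ s)))) = min(0.32, 1) = 0.32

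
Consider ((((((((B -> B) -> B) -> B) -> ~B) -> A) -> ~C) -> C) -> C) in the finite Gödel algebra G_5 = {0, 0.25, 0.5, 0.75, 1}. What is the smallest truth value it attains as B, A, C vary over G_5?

The minimum is attained at B = 0, A = 0.25, C = 0.25:
  (B -> B): 0 ≤ 0, so result = 1
  ((B -> B) -> B): 1 > 0, so result = 0
  (((B -> B) -> B) -> B): 0 ≤ 0, so result = 1
  ~B: Gödel ¬ of 0 = 1 (operand is 0)
  ((((B -> B) -> B) -> B) -> ~B): 1 ≤ 1, so result = 1
  (((((B -> B) -> B) -> B) -> ~B) -> A): 1 > 0.25, so result = 0.25
  ~C: Gödel ¬ of 0.25 = 0 (operand ≠ 0)
  ((((((B -> B) -> B) -> B) -> ~B) -> A) -> ~C): 0.25 > 0, so result = 0
  (((((((B -> B) -> B) -> B) -> ~B) -> A) -> ~C) -> C): 0 ≤ 0.25, so result = 1
  ((((((((B -> B) -> B) -> B) -> ~B) -> A) -> ~C) -> C) -> C): 1 > 0.25, so result = 0.25
Checking all 125 assignments confirms none give a value below 0.25.

0.25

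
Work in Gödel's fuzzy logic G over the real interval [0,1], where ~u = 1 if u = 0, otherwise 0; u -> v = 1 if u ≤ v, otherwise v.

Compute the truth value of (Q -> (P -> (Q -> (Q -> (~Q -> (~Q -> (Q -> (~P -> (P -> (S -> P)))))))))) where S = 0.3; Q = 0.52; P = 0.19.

1.00

~Q: Gödel ¬ of 0.52 = 0 (operand ≠ 0)
~Q: Gödel ¬ of 0.52 = 0 (operand ≠ 0)
~P: Gödel ¬ of 0.19 = 0 (operand ≠ 0)
(S -> P): 0.3 > 0.19, so result = 0.19
(P -> (S -> P)): 0.19 ≤ 0.19, so result = 1
(~P -> (P -> (S -> P))): 0 ≤ 1, so result = 1
(Q -> (~P -> (P -> (S -> P)))): 0.52 ≤ 1, so result = 1
(~Q -> (Q -> (~P -> (P -> (S -> P))))): 0 ≤ 1, so result = 1
(~Q -> (~Q -> (Q -> (~P -> (P -> (S -> P)))))): 0 ≤ 1, so result = 1
(Q -> (~Q -> (~Q -> (Q -> (~P -> (P -> (S -> P))))))): 0.52 ≤ 1, so result = 1
(Q -> (Q -> (~Q -> (~Q -> (Q -> (~P -> (P -> (S -> P)))))))): 0.52 ≤ 1, so result = 1
(P -> (Q -> (Q -> (~Q -> (~Q -> (Q -> (~P -> (P -> (S -> P))))))))): 0.19 ≤ 1, so result = 1
(Q -> (P -> (Q -> (Q -> (~Q -> (~Q -> (Q -> (~P -> (P -> (S -> P)))))))))): 0.52 ≤ 1, so result = 1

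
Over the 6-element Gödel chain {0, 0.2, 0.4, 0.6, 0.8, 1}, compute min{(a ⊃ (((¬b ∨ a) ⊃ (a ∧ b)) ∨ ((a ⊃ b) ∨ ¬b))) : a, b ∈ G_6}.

0.20

The minimum is attained at a = 0.4, b = 0.2:
  ¬b: Gödel ¬ of 0.2 = 0 (operand ≠ 0)
  (¬b ∨ a) = max(0, 0.4) = 0.4
  (a ∧ b) = min(0.4, 0.2) = 0.2
  ((¬b ∨ a) ⊃ (a ∧ b)): 0.4 > 0.2, so result = 0.2
  (a ⊃ b): 0.4 > 0.2, so result = 0.2
  ¬b: Gödel ¬ of 0.2 = 0 (operand ≠ 0)
  ((a ⊃ b) ∨ ¬b) = max(0.2, 0) = 0.2
  (((¬b ∨ a) ⊃ (a ∧ b)) ∨ ((a ⊃ b) ∨ ¬b)) = max(0.2, 0.2) = 0.2
  (a ⊃ (((¬b ∨ a) ⊃ (a ∧ b)) ∨ ((a ⊃ b) ∨ ¬b))): 0.4 > 0.2, so result = 0.2
Checking all 36 assignments confirms none give a value below 0.20.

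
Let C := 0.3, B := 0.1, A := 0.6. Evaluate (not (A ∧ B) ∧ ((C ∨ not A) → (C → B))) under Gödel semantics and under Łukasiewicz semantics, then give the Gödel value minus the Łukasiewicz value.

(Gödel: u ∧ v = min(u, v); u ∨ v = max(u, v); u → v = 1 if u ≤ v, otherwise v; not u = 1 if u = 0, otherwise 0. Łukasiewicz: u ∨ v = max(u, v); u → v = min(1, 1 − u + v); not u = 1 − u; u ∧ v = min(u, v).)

-0.90

Gödel evaluation:
  (A ∧ B) = min(0.6, 0.1) = 0.1
  not (A ∧ B): Gödel ¬ of 0.1 = 0 (operand ≠ 0)
  not A: Gödel ¬ of 0.6 = 0 (operand ≠ 0)
  (C ∨ not A) = max(0.3, 0) = 0.3
  (C → B): 0.3 > 0.1, so result = 0.1
  ((C ∨ not A) → (C → B)): 0.3 > 0.1, so result = 0.1
  (not (A ∧ B) ∧ ((C ∨ not A) → (C → B))) = min(0, 0.1) = 0
  Gödel value = 0
Łukasiewicz evaluation:
  (A ∧ B) = min(0.6, 0.1) = 0.1
  not (A ∧ B): Łukasiewicz ¬ gives 1 − 0.1 = 0.9
  not A: Łukasiewicz ¬ gives 1 − 0.6 = 0.4
  (C ∨ not A) = max(0.3, 0.4) = 0.4
  (C → B): min(1, 1 − 0.3 + 0.1) = 0.8
  ((C ∨ not A) → (C → B)): min(1, 1 − 0.4 + 0.8) = 1
  (not (A ∧ B) ∧ ((C ∨ not A) → (C → B))) = min(0.9, 1) = 0.9
  Łukasiewicz value = 0.9
Difference: 0 − 0.9 = -0.90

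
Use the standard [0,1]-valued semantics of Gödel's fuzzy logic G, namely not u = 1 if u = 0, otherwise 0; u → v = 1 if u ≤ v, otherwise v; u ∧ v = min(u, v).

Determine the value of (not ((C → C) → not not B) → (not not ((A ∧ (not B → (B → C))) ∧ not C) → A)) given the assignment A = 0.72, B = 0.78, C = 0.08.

(C → C): 0.08 ≤ 0.08, so result = 1
not B: Gödel ¬ of 0.78 = 0 (operand ≠ 0)
not not B: Gödel ¬ of 0 = 1 (operand is 0)
((C → C) → not not B): 1 ≤ 1, so result = 1
not ((C → C) → not not B): Gödel ¬ of 1 = 0 (operand ≠ 0)
not B: Gödel ¬ of 0.78 = 0 (operand ≠ 0)
(B → C): 0.78 > 0.08, so result = 0.08
(not B → (B → C)): 0 ≤ 0.08, so result = 1
(A ∧ (not B → (B → C))) = min(0.72, 1) = 0.72
not C: Gödel ¬ of 0.08 = 0 (operand ≠ 0)
((A ∧ (not B → (B → C))) ∧ not C) = min(0.72, 0) = 0
not ((A ∧ (not B → (B → C))) ∧ not C): Gödel ¬ of 0 = 1 (operand is 0)
not not ((A ∧ (not B → (B → C))) ∧ not C): Gödel ¬ of 1 = 0 (operand ≠ 0)
(not not ((A ∧ (not B → (B → C))) ∧ not C) → A): 0 ≤ 0.72, so result = 1
(not ((C → C) → not not B) → (not not ((A ∧ (not B → (B → C))) ∧ not C) → A)): 0 ≤ 1, so result = 1

1.00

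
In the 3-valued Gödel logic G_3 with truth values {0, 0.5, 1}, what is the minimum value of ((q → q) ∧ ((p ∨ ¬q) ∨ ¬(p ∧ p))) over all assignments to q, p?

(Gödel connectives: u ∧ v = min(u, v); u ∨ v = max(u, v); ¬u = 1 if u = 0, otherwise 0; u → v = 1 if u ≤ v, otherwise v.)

The minimum is attained at q = 0.5, p = 0.5:
  (q → q): 0.5 ≤ 0.5, so result = 1
  ¬q: Gödel ¬ of 0.5 = 0 (operand ≠ 0)
  (p ∨ ¬q) = max(0.5, 0) = 0.5
  (p ∧ p) = min(0.5, 0.5) = 0.5
  ¬(p ∧ p): Gödel ¬ of 0.5 = 0 (operand ≠ 0)
  ((p ∨ ¬q) ∨ ¬(p ∧ p)) = max(0.5, 0) = 0.5
  ((q → q) ∧ ((p ∨ ¬q) ∨ ¬(p ∧ p))) = min(1, 0.5) = 0.5
Checking all 9 assignments confirms none give a value below 0.50.

0.50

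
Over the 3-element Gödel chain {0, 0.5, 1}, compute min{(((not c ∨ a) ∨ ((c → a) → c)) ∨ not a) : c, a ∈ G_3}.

The minimum is attained at c = 0.5, a = 0.5:
  not c: Gödel ¬ of 0.5 = 0 (operand ≠ 0)
  (not c ∨ a) = max(0, 0.5) = 0.5
  (c → a): 0.5 ≤ 0.5, so result = 1
  ((c → a) → c): 1 > 0.5, so result = 0.5
  ((not c ∨ a) ∨ ((c → a) → c)) = max(0.5, 0.5) = 0.5
  not a: Gödel ¬ of 0.5 = 0 (operand ≠ 0)
  (((not c ∨ a) ∨ ((c → a) → c)) ∨ not a) = max(0.5, 0) = 0.5
Checking all 9 assignments confirms none give a value below 0.50.

0.50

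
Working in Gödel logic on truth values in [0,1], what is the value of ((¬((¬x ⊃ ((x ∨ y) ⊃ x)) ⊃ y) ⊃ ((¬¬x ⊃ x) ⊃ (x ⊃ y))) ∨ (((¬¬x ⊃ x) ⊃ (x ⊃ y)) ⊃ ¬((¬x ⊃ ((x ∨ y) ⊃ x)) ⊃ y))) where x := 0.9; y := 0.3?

1.00

¬x: Gödel ¬ of 0.9 = 0 (operand ≠ 0)
(x ∨ y) = max(0.9, 0.3) = 0.9
((x ∨ y) ⊃ x): 0.9 ≤ 0.9, so result = 1
(¬x ⊃ ((x ∨ y) ⊃ x)): 0 ≤ 1, so result = 1
((¬x ⊃ ((x ∨ y) ⊃ x)) ⊃ y): 1 > 0.3, so result = 0.3
¬((¬x ⊃ ((x ∨ y) ⊃ x)) ⊃ y): Gödel ¬ of 0.3 = 0 (operand ≠ 0)
¬x: Gödel ¬ of 0.9 = 0 (operand ≠ 0)
¬¬x: Gödel ¬ of 0 = 1 (operand is 0)
(¬¬x ⊃ x): 1 > 0.9, so result = 0.9
(x ⊃ y): 0.9 > 0.3, so result = 0.3
((¬¬x ⊃ x) ⊃ (x ⊃ y)): 0.9 > 0.3, so result = 0.3
(¬((¬x ⊃ ((x ∨ y) ⊃ x)) ⊃ y) ⊃ ((¬¬x ⊃ x) ⊃ (x ⊃ y))): 0 ≤ 0.3, so result = 1
¬x: Gödel ¬ of 0.9 = 0 (operand ≠ 0)
¬¬x: Gödel ¬ of 0 = 1 (operand is 0)
(¬¬x ⊃ x): 1 > 0.9, so result = 0.9
(x ⊃ y): 0.9 > 0.3, so result = 0.3
((¬¬x ⊃ x) ⊃ (x ⊃ y)): 0.9 > 0.3, so result = 0.3
¬x: Gödel ¬ of 0.9 = 0 (operand ≠ 0)
(x ∨ y) = max(0.9, 0.3) = 0.9
((x ∨ y) ⊃ x): 0.9 ≤ 0.9, so result = 1
(¬x ⊃ ((x ∨ y) ⊃ x)): 0 ≤ 1, so result = 1
((¬x ⊃ ((x ∨ y) ⊃ x)) ⊃ y): 1 > 0.3, so result = 0.3
¬((¬x ⊃ ((x ∨ y) ⊃ x)) ⊃ y): Gödel ¬ of 0.3 = 0 (operand ≠ 0)
(((¬¬x ⊃ x) ⊃ (x ⊃ y)) ⊃ ¬((¬x ⊃ ((x ∨ y) ⊃ x)) ⊃ y)): 0.3 > 0, so result = 0
((¬((¬x ⊃ ((x ∨ y) ⊃ x)) ⊃ y) ⊃ ((¬¬x ⊃ x) ⊃ (x ⊃ y))) ∨ (((¬¬x ⊃ x) ⊃ (x ⊃ y)) ⊃ ¬((¬x ⊃ ((x ∨ y) ⊃ x)) ⊃ y))) = max(1, 0) = 1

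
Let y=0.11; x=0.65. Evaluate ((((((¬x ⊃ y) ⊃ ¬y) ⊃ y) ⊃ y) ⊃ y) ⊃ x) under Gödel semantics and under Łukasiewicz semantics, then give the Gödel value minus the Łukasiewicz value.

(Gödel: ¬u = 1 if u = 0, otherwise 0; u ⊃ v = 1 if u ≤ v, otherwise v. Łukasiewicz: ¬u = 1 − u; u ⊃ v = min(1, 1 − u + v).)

-0.35

Gödel evaluation:
  ¬x: Gödel ¬ of 0.65 = 0 (operand ≠ 0)
  (¬x ⊃ y): 0 ≤ 0.11, so result = 1
  ¬y: Gödel ¬ of 0.11 = 0 (operand ≠ 0)
  ((¬x ⊃ y) ⊃ ¬y): 1 > 0, so result = 0
  (((¬x ⊃ y) ⊃ ¬y) ⊃ y): 0 ≤ 0.11, so result = 1
  ((((¬x ⊃ y) ⊃ ¬y) ⊃ y) ⊃ y): 1 > 0.11, so result = 0.11
  (((((¬x ⊃ y) ⊃ ¬y) ⊃ y) ⊃ y) ⊃ y): 0.11 ≤ 0.11, so result = 1
  ((((((¬x ⊃ y) ⊃ ¬y) ⊃ y) ⊃ y) ⊃ y) ⊃ x): 1 > 0.65, so result = 0.65
  Gödel value = 0.65
Łukasiewicz evaluation:
  ¬x: Łukasiewicz ¬ gives 1 − 0.65 = 0.35
  (¬x ⊃ y): min(1, 1 − 0.35 + 0.11) = 0.76
  ¬y: Łukasiewicz ¬ gives 1 − 0.11 = 0.89
  ((¬x ⊃ y) ⊃ ¬y): min(1, 1 − 0.76 + 0.89) = 1
  (((¬x ⊃ y) ⊃ ¬y) ⊃ y): min(1, 1 − 1 + 0.11) = 0.11
  ((((¬x ⊃ y) ⊃ ¬y) ⊃ y) ⊃ y): min(1, 1 − 0.11 + 0.11) = 1
  (((((¬x ⊃ y) ⊃ ¬y) ⊃ y) ⊃ y) ⊃ y): min(1, 1 − 1 + 0.11) = 0.11
  ((((((¬x ⊃ y) ⊃ ¬y) ⊃ y) ⊃ y) ⊃ y) ⊃ x): min(1, 1 − 0.11 + 0.65) = 1
  Łukasiewicz value = 1
Difference: 0.65 − 1 = -0.35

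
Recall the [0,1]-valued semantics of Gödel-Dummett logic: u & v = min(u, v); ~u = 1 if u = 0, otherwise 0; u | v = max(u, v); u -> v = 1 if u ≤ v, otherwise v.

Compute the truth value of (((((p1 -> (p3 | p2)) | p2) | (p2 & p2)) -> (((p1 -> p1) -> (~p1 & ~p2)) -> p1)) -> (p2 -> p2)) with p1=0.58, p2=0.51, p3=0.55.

(p3 | p2) = max(0.55, 0.51) = 0.55
(p1 -> (p3 | p2)): 0.58 > 0.55, so result = 0.55
((p1 -> (p3 | p2)) | p2) = max(0.55, 0.51) = 0.55
(p2 & p2) = min(0.51, 0.51) = 0.51
(((p1 -> (p3 | p2)) | p2) | (p2 & p2)) = max(0.55, 0.51) = 0.55
(p1 -> p1): 0.58 ≤ 0.58, so result = 1
~p1: Gödel ¬ of 0.58 = 0 (operand ≠ 0)
~p2: Gödel ¬ of 0.51 = 0 (operand ≠ 0)
(~p1 & ~p2) = min(0, 0) = 0
((p1 -> p1) -> (~p1 & ~p2)): 1 > 0, so result = 0
(((p1 -> p1) -> (~p1 & ~p2)) -> p1): 0 ≤ 0.58, so result = 1
((((p1 -> (p3 | p2)) | p2) | (p2 & p2)) -> (((p1 -> p1) -> (~p1 & ~p2)) -> p1)): 0.55 ≤ 1, so result = 1
(p2 -> p2): 0.51 ≤ 0.51, so result = 1
(((((p1 -> (p3 | p2)) | p2) | (p2 & p2)) -> (((p1 -> p1) -> (~p1 & ~p2)) -> p1)) -> (p2 -> p2)): 1 ≤ 1, so result = 1

1.00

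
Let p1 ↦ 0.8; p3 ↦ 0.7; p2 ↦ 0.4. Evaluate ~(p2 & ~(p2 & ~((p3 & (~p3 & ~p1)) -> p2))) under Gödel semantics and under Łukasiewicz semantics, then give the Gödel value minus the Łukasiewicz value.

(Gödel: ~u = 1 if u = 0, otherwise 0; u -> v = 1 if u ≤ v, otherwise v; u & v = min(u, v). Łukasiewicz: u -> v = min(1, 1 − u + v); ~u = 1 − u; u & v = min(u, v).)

Gödel evaluation:
  ~p3: Gödel ¬ of 0.7 = 0 (operand ≠ 0)
  ~p1: Gödel ¬ of 0.8 = 0 (operand ≠ 0)
  (~p3 & ~p1) = min(0, 0) = 0
  (p3 & (~p3 & ~p1)) = min(0.7, 0) = 0
  ((p3 & (~p3 & ~p1)) -> p2): 0 ≤ 0.4, so result = 1
  ~((p3 & (~p3 & ~p1)) -> p2): Gödel ¬ of 1 = 0 (operand ≠ 0)
  (p2 & ~((p3 & (~p3 & ~p1)) -> p2)) = min(0.4, 0) = 0
  ~(p2 & ~((p3 & (~p3 & ~p1)) -> p2)): Gödel ¬ of 0 = 1 (operand is 0)
  (p2 & ~(p2 & ~((p3 & (~p3 & ~p1)) -> p2))) = min(0.4, 1) = 0.4
  ~(p2 & ~(p2 & ~((p3 & (~p3 & ~p1)) -> p2))): Gödel ¬ of 0.4 = 0 (operand ≠ 0)
  Gödel value = 0
Łukasiewicz evaluation:
  ~p3: Łukasiewicz ¬ gives 1 − 0.7 = 0.3
  ~p1: Łukasiewicz ¬ gives 1 − 0.8 = 0.2
  (~p3 & ~p1) = min(0.3, 0.2) = 0.2
  (p3 & (~p3 & ~p1)) = min(0.7, 0.2) = 0.2
  ((p3 & (~p3 & ~p1)) -> p2): min(1, 1 − 0.2 + 0.4) = 1
  ~((p3 & (~p3 & ~p1)) -> p2): Łukasiewicz ¬ gives 1 − 1 = 0
  (p2 & ~((p3 & (~p3 & ~p1)) -> p2)) = min(0.4, 0) = 0
  ~(p2 & ~((p3 & (~p3 & ~p1)) -> p2)): Łukasiewicz ¬ gives 1 − 0 = 1
  (p2 & ~(p2 & ~((p3 & (~p3 & ~p1)) -> p2))) = min(0.4, 1) = 0.4
  ~(p2 & ~(p2 & ~((p3 & (~p3 & ~p1)) -> p2))): Łukasiewicz ¬ gives 1 − 0.4 = 0.6
  Łukasiewicz value = 0.6
Difference: 0 − 0.6 = -0.60

-0.60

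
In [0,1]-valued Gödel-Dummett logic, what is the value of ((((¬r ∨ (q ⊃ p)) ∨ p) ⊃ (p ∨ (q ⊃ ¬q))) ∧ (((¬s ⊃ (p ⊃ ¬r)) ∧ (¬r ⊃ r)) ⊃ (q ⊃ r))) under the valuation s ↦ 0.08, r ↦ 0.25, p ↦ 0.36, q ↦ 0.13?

¬r: Gödel ¬ of 0.25 = 0 (operand ≠ 0)
(q ⊃ p): 0.13 ≤ 0.36, so result = 1
(¬r ∨ (q ⊃ p)) = max(0, 1) = 1
((¬r ∨ (q ⊃ p)) ∨ p) = max(1, 0.36) = 1
¬q: Gödel ¬ of 0.13 = 0 (operand ≠ 0)
(q ⊃ ¬q): 0.13 > 0, so result = 0
(p ∨ (q ⊃ ¬q)) = max(0.36, 0) = 0.36
(((¬r ∨ (q ⊃ p)) ∨ p) ⊃ (p ∨ (q ⊃ ¬q))): 1 > 0.36, so result = 0.36
¬s: Gödel ¬ of 0.08 = 0 (operand ≠ 0)
¬r: Gödel ¬ of 0.25 = 0 (operand ≠ 0)
(p ⊃ ¬r): 0.36 > 0, so result = 0
(¬s ⊃ (p ⊃ ¬r)): 0 ≤ 0, so result = 1
¬r: Gödel ¬ of 0.25 = 0 (operand ≠ 0)
(¬r ⊃ r): 0 ≤ 0.25, so result = 1
((¬s ⊃ (p ⊃ ¬r)) ∧ (¬r ⊃ r)) = min(1, 1) = 1
(q ⊃ r): 0.13 ≤ 0.25, so result = 1
(((¬s ⊃ (p ⊃ ¬r)) ∧ (¬r ⊃ r)) ⊃ (q ⊃ r)): 1 ≤ 1, so result = 1
((((¬r ∨ (q ⊃ p)) ∨ p) ⊃ (p ∨ (q ⊃ ¬q))) ∧ (((¬s ⊃ (p ⊃ ¬r)) ∧ (¬r ⊃ r)) ⊃ (q ⊃ r))) = min(0.36, 1) = 0.36

0.36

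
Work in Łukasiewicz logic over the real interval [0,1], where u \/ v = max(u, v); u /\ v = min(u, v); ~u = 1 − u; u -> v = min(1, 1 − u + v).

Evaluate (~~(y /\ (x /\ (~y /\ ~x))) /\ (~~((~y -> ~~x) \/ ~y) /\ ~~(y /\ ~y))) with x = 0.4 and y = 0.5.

~y: Łukasiewicz ¬ gives 1 − 0.5 = 0.5
~x: Łukasiewicz ¬ gives 1 − 0.4 = 0.6
(~y /\ ~x) = min(0.5, 0.6) = 0.5
(x /\ (~y /\ ~x)) = min(0.4, 0.5) = 0.4
(y /\ (x /\ (~y /\ ~x))) = min(0.5, 0.4) = 0.4
~(y /\ (x /\ (~y /\ ~x))): Łukasiewicz ¬ gives 1 − 0.4 = 0.6
~~(y /\ (x /\ (~y /\ ~x))): Łukasiewicz ¬ gives 1 − 0.6 = 0.4
~y: Łukasiewicz ¬ gives 1 − 0.5 = 0.5
~x: Łukasiewicz ¬ gives 1 − 0.4 = 0.6
~~x: Łukasiewicz ¬ gives 1 − 0.6 = 0.4
(~y -> ~~x): min(1, 1 − 0.5 + 0.4) = 0.9
~y: Łukasiewicz ¬ gives 1 − 0.5 = 0.5
((~y -> ~~x) \/ ~y) = max(0.9, 0.5) = 0.9
~((~y -> ~~x) \/ ~y): Łukasiewicz ¬ gives 1 − 0.9 = 0.1
~~((~y -> ~~x) \/ ~y): Łukasiewicz ¬ gives 1 − 0.1 = 0.9
~y: Łukasiewicz ¬ gives 1 − 0.5 = 0.5
(y /\ ~y) = min(0.5, 0.5) = 0.5
~(y /\ ~y): Łukasiewicz ¬ gives 1 − 0.5 = 0.5
~~(y /\ ~y): Łukasiewicz ¬ gives 1 − 0.5 = 0.5
(~~((~y -> ~~x) \/ ~y) /\ ~~(y /\ ~y)) = min(0.9, 0.5) = 0.5
(~~(y /\ (x /\ (~y /\ ~x))) /\ (~~((~y -> ~~x) \/ ~y) /\ ~~(y /\ ~y))) = min(0.4, 0.5) = 0.4

0.40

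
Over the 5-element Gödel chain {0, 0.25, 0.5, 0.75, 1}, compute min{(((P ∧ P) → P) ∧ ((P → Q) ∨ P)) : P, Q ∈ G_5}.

0.25

The minimum is attained at P = 0.25, Q = 0:
  (P ∧ P) = min(0.25, 0.25) = 0.25
  ((P ∧ P) → P): 0.25 ≤ 0.25, so result = 1
  (P → Q): 0.25 > 0, so result = 0
  ((P → Q) ∨ P) = max(0, 0.25) = 0.25
  (((P ∧ P) → P) ∧ ((P → Q) ∨ P)) = min(1, 0.25) = 0.25
Checking all 25 assignments confirms none give a value below 0.25.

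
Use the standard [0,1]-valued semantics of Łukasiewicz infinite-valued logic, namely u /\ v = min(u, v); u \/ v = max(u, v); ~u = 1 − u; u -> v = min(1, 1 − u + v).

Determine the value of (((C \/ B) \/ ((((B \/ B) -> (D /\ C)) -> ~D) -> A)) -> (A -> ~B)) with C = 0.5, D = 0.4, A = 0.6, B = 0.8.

(C \/ B) = max(0.5, 0.8) = 0.8
(B \/ B) = max(0.8, 0.8) = 0.8
(D /\ C) = min(0.4, 0.5) = 0.4
((B \/ B) -> (D /\ C)): min(1, 1 − 0.8 + 0.4) = 0.6
~D: Łukasiewicz ¬ gives 1 − 0.4 = 0.6
(((B \/ B) -> (D /\ C)) -> ~D): min(1, 1 − 0.6 + 0.6) = 1
((((B \/ B) -> (D /\ C)) -> ~D) -> A): min(1, 1 − 1 + 0.6) = 0.6
((C \/ B) \/ ((((B \/ B) -> (D /\ C)) -> ~D) -> A)) = max(0.8, 0.6) = 0.8
~B: Łukasiewicz ¬ gives 1 − 0.8 = 0.2
(A -> ~B): min(1, 1 − 0.6 + 0.2) = 0.6
(((C \/ B) \/ ((((B \/ B) -> (D /\ C)) -> ~D) -> A)) -> (A -> ~B)): min(1, 1 − 0.8 + 0.6) = 0.8

0.80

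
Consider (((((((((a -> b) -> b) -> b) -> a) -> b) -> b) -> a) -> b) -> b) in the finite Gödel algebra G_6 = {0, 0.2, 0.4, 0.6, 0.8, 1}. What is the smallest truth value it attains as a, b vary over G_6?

0.20

The minimum is attained at a = 0, b = 0.2:
  (a -> b): 0 ≤ 0.2, so result = 1
  ((a -> b) -> b): 1 > 0.2, so result = 0.2
  (((a -> b) -> b) -> b): 0.2 ≤ 0.2, so result = 1
  ((((a -> b) -> b) -> b) -> a): 1 > 0, so result = 0
  (((((a -> b) -> b) -> b) -> a) -> b): 0 ≤ 0.2, so result = 1
  ((((((a -> b) -> b) -> b) -> a) -> b) -> b): 1 > 0.2, so result = 0.2
  (((((((a -> b) -> b) -> b) -> a) -> b) -> b) -> a): 0.2 > 0, so result = 0
  ((((((((a -> b) -> b) -> b) -> a) -> b) -> b) -> a) -> b): 0 ≤ 0.2, so result = 1
  (((((((((a -> b) -> b) -> b) -> a) -> b) -> b) -> a) -> b) -> b): 1 > 0.2, so result = 0.2
Checking all 36 assignments confirms none give a value below 0.20.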